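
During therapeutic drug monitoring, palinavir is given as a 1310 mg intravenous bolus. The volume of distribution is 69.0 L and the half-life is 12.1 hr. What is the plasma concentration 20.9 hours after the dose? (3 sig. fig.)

5.73 mg/L

C₀ = dose / V = 1310 / 69.0 = 18.99 mg/L
k = ln 2 / 12.1 = 0.05728 hr⁻¹
C(t) = C₀ e^(−kt) = 18.99 × e^(−0.05728 × 20.9) = 18.99 × e^(−1.197) = 18.99 × 0.3020 ≈ 5.73 mg/L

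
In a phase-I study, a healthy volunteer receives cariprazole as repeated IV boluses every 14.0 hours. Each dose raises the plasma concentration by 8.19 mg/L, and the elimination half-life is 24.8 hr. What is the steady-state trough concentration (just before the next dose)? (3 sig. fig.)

17.1 mg/L

k = ln 2 / 24.8 = 0.02795 hr⁻¹
Fraction remaining after one interval: e^(−kτ) = e^(−0.02795 × 14.0) = 0.6762
R = 1 / (1 − 0.6762) = 3.088
Css,max = 8.19 × 3.088 = 25.29 mg/L
Css,min = Css,max × e^(−kτ) = 25.29 × 0.6762 ≈ 17.1 mg/L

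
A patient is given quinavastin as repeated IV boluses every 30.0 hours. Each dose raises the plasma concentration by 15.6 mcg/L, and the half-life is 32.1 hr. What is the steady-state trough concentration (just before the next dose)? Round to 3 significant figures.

k = ln 2 / 32.1 = 0.02159 hr⁻¹
Fraction remaining after one interval: e^(−kτ) = e^(−0.02159 × 30.0) = 0.5232
R = 1 / (1 − 0.5232) = 2.097
Css,max = 15.6 × 2.097 = 32.72 mcg/L
Css,min = Css,max × e^(−kτ) = 32.72 × 0.5232 ≈ 17.1 mcg/L

17.1 mcg/L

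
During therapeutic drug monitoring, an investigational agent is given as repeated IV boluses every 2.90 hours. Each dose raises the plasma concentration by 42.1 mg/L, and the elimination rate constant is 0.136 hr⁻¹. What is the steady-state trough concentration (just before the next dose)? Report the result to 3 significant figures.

Fraction remaining after one interval: e^(−kτ) = e^(−0.1360 × 2.90) = 0.6741
R = 1 / (1 − 0.6741) = 3.068
Css,max = 42.1 × 3.068 = 129.2 mg/L
Css,min = Css,max × e^(−kτ) = 129.2 × 0.6741 ≈ 87.1 mg/L

87.1 mg/L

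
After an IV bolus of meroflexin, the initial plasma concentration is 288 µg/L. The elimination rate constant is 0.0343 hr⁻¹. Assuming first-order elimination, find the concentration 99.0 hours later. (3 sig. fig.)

9.65 µg/L

C(t) = C₀ e^(−kt) = 288 × e^(−0.03430 × 99.0) = 288 × e^(−3.396) = 288 × 0.03352 ≈ 9.65 µg/L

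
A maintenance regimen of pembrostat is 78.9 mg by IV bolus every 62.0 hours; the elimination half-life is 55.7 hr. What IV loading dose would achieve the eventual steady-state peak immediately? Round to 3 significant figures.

k = ln 2 / 55.7 = 0.01244 hr⁻¹
Accumulation ratio R = 1 / (1 − e^(−kτ)) = 1 / (1 − e^(−0.01244×62.0)) = 1 / (1 − 0.4623) = 1.860
Loading dose = maintenance dose × R = 78.9 × 1.860 ≈ 147 mg

147 mg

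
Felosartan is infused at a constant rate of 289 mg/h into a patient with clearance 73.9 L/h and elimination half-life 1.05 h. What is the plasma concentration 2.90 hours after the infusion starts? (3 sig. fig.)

3.33 µg/mL

Css = rate / CL = 289 / 73.9 = 3.911 µg/mL
k = ln 2 / 1.05 = 0.6601 h⁻¹
C(t) = Css (1 − e^(−kt)) = 3.911 × (1 − e^(−1.914)) = 3.911 × 0.8526 ≈ 3.33 µg/mL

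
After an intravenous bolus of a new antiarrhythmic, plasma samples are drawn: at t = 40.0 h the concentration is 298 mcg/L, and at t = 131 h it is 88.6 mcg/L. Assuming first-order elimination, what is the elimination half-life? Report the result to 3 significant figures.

52.0 hours

k = ln(C₁/C₂) / (t₂ − t₁) = ln(298/88.6) / (131 − 40.0)
  = 1.213 / 91.00 = 0.01333 h⁻¹
t½ = ln 2 / k = ln 2 / 0.01333 ≈ 52.0 hours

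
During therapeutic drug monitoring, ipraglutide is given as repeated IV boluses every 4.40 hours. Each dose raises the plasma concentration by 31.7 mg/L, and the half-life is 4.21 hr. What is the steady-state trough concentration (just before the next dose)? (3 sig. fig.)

29.8 mg/L

k = ln 2 / 4.21 = 0.1646 hr⁻¹
Fraction remaining after one interval: e^(−kτ) = e^(−0.1646 × 4.40) = 0.4846
R = 1 / (1 − 0.4846) = 1.940
Css,max = 31.7 × 1.940 = 61.51 mg/L
Css,min = Css,max × e^(−kτ) = 61.51 × 0.4846 ≈ 29.8 mg/L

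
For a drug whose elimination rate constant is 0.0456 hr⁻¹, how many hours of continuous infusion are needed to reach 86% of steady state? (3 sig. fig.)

43.1 hours

f = 1 − e^(−kt)  ⇒  t = −ln(1 − f) / k
t = −ln(1 − 0.86) / 0.04560 = 1.966 / 0.04560 ≈ 43.1 hours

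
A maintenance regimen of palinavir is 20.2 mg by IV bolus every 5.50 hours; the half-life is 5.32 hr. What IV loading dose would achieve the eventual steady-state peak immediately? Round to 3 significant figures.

39.5 mg

k = ln 2 / 5.32 = 0.1303 hr⁻¹
Accumulation ratio R = 1 / (1 − e^(−kτ)) = 1 / (1 − e^(−0.1303×5.50)) = 1 / (1 − 0.4884) = 1.955
Loading dose = maintenance dose × R = 20.2 × 1.955 ≈ 39.5 mg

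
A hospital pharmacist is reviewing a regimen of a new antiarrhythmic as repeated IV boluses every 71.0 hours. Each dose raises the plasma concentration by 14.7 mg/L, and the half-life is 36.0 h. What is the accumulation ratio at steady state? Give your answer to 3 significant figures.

1.34

k = ln 2 / 36.0 = 0.01925 h⁻¹
Fraction remaining after one interval: e^(−kτ) = e^(−0.01925 × 71.0) = 0.2549
R = 1 / (1 − 0.2549) = 1 / 0.7451 ≈ 1.34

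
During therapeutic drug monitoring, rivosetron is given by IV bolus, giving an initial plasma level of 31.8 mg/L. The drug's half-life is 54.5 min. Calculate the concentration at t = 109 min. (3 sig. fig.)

k = ln 2 / 54.5 = 0.01272 min⁻¹
C(t) = C₀ e^(−kt) = 31.8 × e^(−0.01272 × 109) = 31.8 × e^(−1.386) = 31.8 × 0.2500 ≈ 7.95 mg/L

7.95 mg/L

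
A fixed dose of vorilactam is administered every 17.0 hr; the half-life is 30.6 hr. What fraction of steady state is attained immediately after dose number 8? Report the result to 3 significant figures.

k = ln 2 / 30.6 = 0.02265 hr⁻¹
f_n = 1 − e^(−nkτ) = 1 − e^(−8 × 0.02265 × 17.0) = 1 − e^(−3.081) = 1 − 0.04593 ≈ 0.954

0.954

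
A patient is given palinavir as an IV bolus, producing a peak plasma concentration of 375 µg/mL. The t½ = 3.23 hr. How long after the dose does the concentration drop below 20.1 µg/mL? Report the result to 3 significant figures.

13.6 hours

k = ln 2 / 3.23 = 0.2146 hr⁻¹
C(t) = C₀ e^(−kt)  ⇒  t = ln(C₀/C) / k
t = ln(375/20.1) / 0.2146 = 2.926 / 0.2146 ≈ 13.6 hours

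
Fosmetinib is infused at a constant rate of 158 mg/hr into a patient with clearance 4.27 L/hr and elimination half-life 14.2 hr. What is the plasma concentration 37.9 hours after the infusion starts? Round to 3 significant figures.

31.2 mg/L

Css = rate / CL = 158 / 4.27 = 37.00 mg/L
k = ln 2 / 14.2 = 0.04881 hr⁻¹
C(t) = Css (1 − e^(−kt)) = 37.00 × (1 − e^(−1.850)) = 37.00 × 0.8428 ≈ 31.2 mg/L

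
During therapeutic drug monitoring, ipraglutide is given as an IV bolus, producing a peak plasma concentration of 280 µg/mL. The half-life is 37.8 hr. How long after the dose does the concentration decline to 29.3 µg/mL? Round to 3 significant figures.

k = ln 2 / 37.8 = 0.01834 hr⁻¹
C(t) = C₀ e^(−kt)  ⇒  t = ln(C₀/C) / k
t = ln(280/29.3) / 0.01834 = 2.257 / 0.01834 ≈ 123 hours

123 hours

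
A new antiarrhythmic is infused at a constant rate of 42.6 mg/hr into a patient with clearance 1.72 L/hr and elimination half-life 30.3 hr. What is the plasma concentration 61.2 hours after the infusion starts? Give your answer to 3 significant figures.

Css = rate / CL = 42.6 / 1.72 = 24.77 mg/L
k = ln 2 / 30.3 = 0.02288 hr⁻¹
C(t) = Css (1 − e^(−kt)) = 24.77 × (1 − e^(−1.400)) = 24.77 × 0.7534 ≈ 18.7 mg/L

18.7 mg/L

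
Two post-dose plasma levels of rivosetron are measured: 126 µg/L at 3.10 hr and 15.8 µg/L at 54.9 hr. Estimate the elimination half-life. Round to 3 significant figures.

k = ln(C₁/C₂) / (t₂ − t₁) = ln(126/15.8) / (54.9 − 3.10)
  = 2.076 / 51.80 = 0.04008 hr⁻¹
t½ = ln 2 / k = ln 2 / 0.04008 ≈ 17.3 hours

17.3 hours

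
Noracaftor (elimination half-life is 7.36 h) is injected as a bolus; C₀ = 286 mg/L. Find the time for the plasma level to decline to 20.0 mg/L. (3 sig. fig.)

28.2 hours

k = ln 2 / 7.36 = 0.09418 h⁻¹
C(t) = C₀ e^(−kt)  ⇒  t = ln(C₀/C) / k
t = ln(286/20.0) / 0.09418 = 2.660 / 0.09418 ≈ 28.2 hours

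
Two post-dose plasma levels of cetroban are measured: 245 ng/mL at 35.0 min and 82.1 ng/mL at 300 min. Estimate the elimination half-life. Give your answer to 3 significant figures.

k = ln(C₁/C₂) / (t₂ − t₁) = ln(245/82.1) / (300 − 35.0)
  = 1.093 / 265.0 = 0.004126 min⁻¹
t½ = ln 2 / k = ln 2 / 0.004126 ≈ 168 minutes

168 minutes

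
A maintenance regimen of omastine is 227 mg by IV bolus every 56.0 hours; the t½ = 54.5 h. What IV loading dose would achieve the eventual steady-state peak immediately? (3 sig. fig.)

k = ln 2 / 54.5 = 0.01272 h⁻¹
Accumulation ratio R = 1 / (1 − e^(−kτ)) = 1 / (1 − e^(−0.01272×56.0)) = 1 / (1 − 0.4906) = 1.963
Loading dose = maintenance dose × R = 227 × 1.963 ≈ 446 mg

446 mg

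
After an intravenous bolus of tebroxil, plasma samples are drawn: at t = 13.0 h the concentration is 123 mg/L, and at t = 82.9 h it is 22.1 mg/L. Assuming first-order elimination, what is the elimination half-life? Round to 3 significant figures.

28.2 hours

k = ln(C₁/C₂) / (t₂ − t₁) = ln(123/22.1) / (82.9 − 13.0)
  = 1.717 / 69.90 = 0.02456 h⁻¹
t½ = ln 2 / k = ln 2 / 0.02456 ≈ 28.2 hours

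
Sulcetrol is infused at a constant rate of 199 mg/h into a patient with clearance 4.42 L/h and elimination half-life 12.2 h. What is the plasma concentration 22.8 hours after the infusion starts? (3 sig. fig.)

32.7 µg/mL

Css = rate / CL = 199 / 4.42 = 45.02 µg/mL
k = ln 2 / 12.2 = 0.05682 h⁻¹
C(t) = Css (1 − e^(−kt)) = 45.02 × (1 − e^(−1.295)) = 45.02 × 0.7262 ≈ 32.7 µg/mL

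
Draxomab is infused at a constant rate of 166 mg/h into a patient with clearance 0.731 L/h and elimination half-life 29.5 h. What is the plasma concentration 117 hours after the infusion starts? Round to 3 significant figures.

213 mg/L

Css = rate / CL = 166 / 0.731 = 227.1 mg/L
k = ln 2 / 29.5 = 0.02350 h⁻¹
C(t) = Css (1 − e^(−kt)) = 227.1 × (1 − e^(−2.749)) = 227.1 × 0.9360 ≈ 213 mg/L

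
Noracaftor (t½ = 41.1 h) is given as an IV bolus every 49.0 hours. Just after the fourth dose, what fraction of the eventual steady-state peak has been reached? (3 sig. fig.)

k = ln 2 / 41.1 = 0.01686 h⁻¹
f_n = 1 − e^(−nkτ) = 1 − e^(−4 × 0.01686 × 49.0) = 1 − e^(−3.306) = 1 − 0.03668 ≈ 0.963

0.963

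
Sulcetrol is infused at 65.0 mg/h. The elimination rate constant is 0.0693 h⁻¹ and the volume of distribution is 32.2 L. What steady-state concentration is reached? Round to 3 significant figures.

CL = k · V = 0.0693 × 32.2 = 2.231 L/h
Css = rate / CL = 65.0 / 2.231 ≈ 29.1 µg/mL

29.1 µg/mL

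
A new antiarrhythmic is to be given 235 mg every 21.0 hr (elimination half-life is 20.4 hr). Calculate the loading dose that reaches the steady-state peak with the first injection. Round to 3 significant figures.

k = ln 2 / 20.4 = 0.03398 hr⁻¹
Accumulation ratio R = 1 / (1 − e^(−kτ)) = 1 / (1 − e^(−0.03398×21.0)) = 1 / (1 − 0.4899) = 1.960
Loading dose = maintenance dose × R = 235 × 1.960 ≈ 461 mg

461 mg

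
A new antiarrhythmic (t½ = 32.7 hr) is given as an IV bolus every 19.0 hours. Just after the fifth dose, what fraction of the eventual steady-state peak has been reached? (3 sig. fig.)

k = ln 2 / 32.7 = 0.02120 hr⁻¹
f_n = 1 − e^(−nkτ) = 1 − e^(−5 × 0.02120 × 19.0) = 1 − e^(−2.014) = 1 − 0.1335 ≈ 0.867

0.867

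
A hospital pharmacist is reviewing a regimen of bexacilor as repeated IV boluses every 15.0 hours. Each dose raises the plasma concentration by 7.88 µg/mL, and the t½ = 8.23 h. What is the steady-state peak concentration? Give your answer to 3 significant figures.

k = ln 2 / 8.23 = 0.08422 h⁻¹
Fraction remaining after one interval: e^(−kτ) = e^(−0.08422 × 15.0) = 0.2827
R = 1 / (1 − 0.2827) = 1.394
Css,max = 7.88 × 1.394 ≈ 11.0 µg/mL

11.0 µg/mL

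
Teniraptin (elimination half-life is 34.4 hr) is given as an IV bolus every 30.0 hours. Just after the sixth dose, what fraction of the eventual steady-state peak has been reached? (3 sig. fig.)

k = ln 2 / 34.4 = 0.02015 hr⁻¹
f_n = 1 − e^(−nkτ) = 1 − e^(−6 × 0.02015 × 30.0) = 1 − e^(−3.627) = 1 − 0.02660 ≈ 0.973

0.973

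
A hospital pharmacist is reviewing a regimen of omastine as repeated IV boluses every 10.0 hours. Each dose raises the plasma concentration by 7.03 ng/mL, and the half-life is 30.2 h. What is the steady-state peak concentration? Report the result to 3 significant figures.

34.3 ng/mL

k = ln 2 / 30.2 = 0.02295 h⁻¹
Fraction remaining after one interval: e^(−kτ) = e^(−0.02295 × 10.0) = 0.7949
R = 1 / (1 − 0.7949) = 4.876
Css,max = 7.03 × 4.876 ≈ 34.3 ng/mL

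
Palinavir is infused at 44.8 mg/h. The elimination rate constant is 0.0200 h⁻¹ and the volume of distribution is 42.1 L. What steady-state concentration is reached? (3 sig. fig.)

CL = k · V = 0.0200 × 42.1 = 0.8420 L/h
Css = rate / CL = 44.8 / 0.8420 ≈ 53.2 mg/L

53.2 mg/L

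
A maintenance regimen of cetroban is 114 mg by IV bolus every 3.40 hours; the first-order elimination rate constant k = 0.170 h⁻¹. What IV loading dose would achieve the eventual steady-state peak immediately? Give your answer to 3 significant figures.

260 mg

Accumulation ratio R = 1 / (1 − e^(−kτ)) = 1 / (1 − e^(−0.1700×3.40)) = 1 / (1 − 0.5610) = 2.278
Loading dose = maintenance dose × R = 114 × 2.278 ≈ 260 mg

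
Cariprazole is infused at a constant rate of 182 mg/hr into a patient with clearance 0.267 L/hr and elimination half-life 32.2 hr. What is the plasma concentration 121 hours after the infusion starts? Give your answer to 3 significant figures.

Css = rate / CL = 182 / 0.267 = 681.6 µg/mL
k = ln 2 / 32.2 = 0.02153 hr⁻¹
C(t) = Css (1 − e^(−kt)) = 681.6 × (1 − e^(−2.605)) = 681.6 × 0.9261 ≈ 631 µg/mL

631 µg/mL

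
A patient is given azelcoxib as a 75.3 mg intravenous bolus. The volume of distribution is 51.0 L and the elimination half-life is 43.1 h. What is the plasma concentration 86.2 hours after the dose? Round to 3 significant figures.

0.369 µg/mL

C₀ = dose / V = 75.3 / 51.0 = 1.476 µg/mL
k = ln 2 / 43.1 = 0.01608 h⁻¹
C(t) = C₀ e^(−kt) = 1.476 × e^(−0.01608 × 86.2) = 1.476 × e^(−1.386) = 1.476 × 0.2500 ≈ 0.369 µg/mL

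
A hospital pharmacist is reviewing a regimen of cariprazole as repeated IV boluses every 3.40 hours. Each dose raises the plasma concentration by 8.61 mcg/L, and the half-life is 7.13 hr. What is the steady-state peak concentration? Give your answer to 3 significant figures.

k = ln 2 / 7.13 = 0.09722 hr⁻¹
Fraction remaining after one interval: e^(−kτ) = e^(−0.09722 × 3.40) = 0.7185
R = 1 / (1 − 0.7185) = 3.553
Css,max = 8.61 × 3.553 ≈ 30.6 mcg/L

30.6 mcg/L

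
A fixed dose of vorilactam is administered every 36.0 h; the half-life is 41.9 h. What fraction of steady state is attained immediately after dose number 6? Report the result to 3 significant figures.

0.972

k = ln 2 / 41.9 = 0.01654 h⁻¹
f_n = 1 − e^(−nkτ) = 1 − e^(−6 × 0.01654 × 36.0) = 1 − e^(−3.573) = 1 − 0.02806 ≈ 0.972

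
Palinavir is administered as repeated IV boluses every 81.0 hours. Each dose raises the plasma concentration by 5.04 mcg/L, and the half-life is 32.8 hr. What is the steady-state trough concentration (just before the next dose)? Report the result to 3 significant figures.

1.11 mcg/L

k = ln 2 / 32.8 = 0.02113 hr⁻¹
Fraction remaining after one interval: e^(−kτ) = e^(−0.02113 × 81.0) = 0.1806
R = 1 / (1 − 0.1806) = 1.220
Css,max = 5.04 × 1.220 = 6.150 mcg/L
Css,min = Css,max × e^(−kτ) = 6.150 × 0.1806 ≈ 1.11 mcg/L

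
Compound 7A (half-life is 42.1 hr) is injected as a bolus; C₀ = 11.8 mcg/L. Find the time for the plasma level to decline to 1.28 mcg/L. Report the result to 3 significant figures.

k = ln 2 / 42.1 = 0.01646 hr⁻¹
C(t) = C₀ e^(−kt)  ⇒  t = ln(C₀/C) / k
t = ln(11.8/1.28) / 0.01646 = 2.221 / 0.01646 ≈ 135 hours

135 hours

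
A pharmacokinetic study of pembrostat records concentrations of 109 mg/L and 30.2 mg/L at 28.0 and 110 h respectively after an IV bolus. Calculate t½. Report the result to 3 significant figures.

44.3 hours

k = ln(C₁/C₂) / (t₂ − t₁) = ln(109/30.2) / (110 − 28.0)
  = 1.284 / 82.00 = 0.01565 h⁻¹
t½ = ln 2 / k = ln 2 / 0.01565 ≈ 44.3 hours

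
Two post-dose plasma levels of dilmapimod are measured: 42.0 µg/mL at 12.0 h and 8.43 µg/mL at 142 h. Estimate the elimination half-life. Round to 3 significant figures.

56.1 hours

k = ln(C₁/C₂) / (t₂ − t₁) = ln(42.0/8.43) / (142 − 12.0)
  = 1.606 / 130.0 = 0.01235 h⁻¹
t½ = ln 2 / k = ln 2 / 0.01235 ≈ 56.1 hours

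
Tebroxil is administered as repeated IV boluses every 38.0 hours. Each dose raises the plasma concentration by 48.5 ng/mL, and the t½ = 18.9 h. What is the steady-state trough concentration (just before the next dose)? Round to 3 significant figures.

16.0 ng/mL

k = ln 2 / 18.9 = 0.03667 h⁻¹
Fraction remaining after one interval: e^(−kτ) = e^(−0.03667 × 38.0) = 0.2482
R = 1 / (1 − 0.2482) = 1.330
Css,max = 48.5 × 1.330 = 64.51 ng/mL
Css,min = Css,max × e^(−kτ) = 64.51 × 0.2482 ≈ 16.0 ng/mL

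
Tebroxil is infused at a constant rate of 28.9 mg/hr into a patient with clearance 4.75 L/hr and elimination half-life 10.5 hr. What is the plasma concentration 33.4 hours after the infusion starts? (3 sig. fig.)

Css = rate / CL = 28.9 / 4.75 = 6.084 mg/L
k = ln 2 / 10.5 = 0.06601 hr⁻¹
C(t) = Css (1 − e^(−kt)) = 6.084 × (1 − e^(−2.205)) = 6.084 × 0.8897 ≈ 5.41 mg/L

5.41 mg/L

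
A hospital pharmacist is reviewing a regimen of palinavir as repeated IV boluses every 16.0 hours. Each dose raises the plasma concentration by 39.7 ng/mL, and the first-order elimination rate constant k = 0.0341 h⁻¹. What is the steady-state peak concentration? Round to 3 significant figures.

94.4 ng/mL

Fraction remaining after one interval: e^(−kτ) = e^(−0.03410 × 16.0) = 0.5795
R = 1 / (1 − 0.5795) = 2.378
Css,max = 39.7 × 2.378 ≈ 94.4 ng/mL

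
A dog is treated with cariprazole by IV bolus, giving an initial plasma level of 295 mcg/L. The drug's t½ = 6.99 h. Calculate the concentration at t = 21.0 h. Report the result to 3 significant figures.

k = ln 2 / 6.99 = 0.09916 h⁻¹
C(t) = C₀ e^(−kt) = 295 × e^(−0.09916 × 21.0) = 295 × e^(−2.082) = 295 × 0.1246 ≈ 36.8 mcg/L

36.8 mcg/L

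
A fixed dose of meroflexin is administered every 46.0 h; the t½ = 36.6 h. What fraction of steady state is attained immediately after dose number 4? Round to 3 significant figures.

k = ln 2 / 36.6 = 0.01894 h⁻¹
f_n = 1 − e^(−nkτ) = 1 − e^(−4 × 0.01894 × 46.0) = 1 − e^(−3.485) = 1 − 0.03066 ≈ 0.969

0.969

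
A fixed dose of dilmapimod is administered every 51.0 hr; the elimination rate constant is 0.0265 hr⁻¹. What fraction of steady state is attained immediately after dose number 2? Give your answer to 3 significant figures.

0.933

f_n = 1 − e^(−nkτ) = 1 − e^(−2 × 0.02650 × 51.0) = 1 − e^(−2.703) = 1 − 0.06700 ≈ 0.933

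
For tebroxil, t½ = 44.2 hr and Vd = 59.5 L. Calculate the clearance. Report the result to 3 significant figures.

0.933 L/hr

k = ln 2 / t½ = ln 2 / 44.2 = 0.01568 hr⁻¹
CL = k · V = 0.01568 × 59.5 ≈ 0.933 L/hr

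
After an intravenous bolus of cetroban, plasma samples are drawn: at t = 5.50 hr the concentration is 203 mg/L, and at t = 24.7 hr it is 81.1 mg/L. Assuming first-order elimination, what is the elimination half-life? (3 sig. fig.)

14.5 hours

k = ln(C₁/C₂) / (t₂ − t₁) = ln(203/81.1) / (24.7 − 5.50)
  = 0.9175 / 19.20 = 0.04779 hr⁻¹
t½ = ln 2 / k = ln 2 / 0.04779 ≈ 14.5 hours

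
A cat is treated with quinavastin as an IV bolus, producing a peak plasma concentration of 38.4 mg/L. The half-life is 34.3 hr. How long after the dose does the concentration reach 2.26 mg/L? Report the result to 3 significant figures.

k = ln 2 / 34.3 = 0.02021 hr⁻¹
C(t) = C₀ e^(−kt)  ⇒  t = ln(C₀/C) / k
t = ln(38.4/2.26) / 0.02021 = 2.833 / 0.02021 ≈ 140 hours

140 hours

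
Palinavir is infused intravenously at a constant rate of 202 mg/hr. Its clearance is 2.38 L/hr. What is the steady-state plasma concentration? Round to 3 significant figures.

Css = infusion rate / CL = 202 / 2.38 ≈ 84.9 µg/mL

84.9 µg/mL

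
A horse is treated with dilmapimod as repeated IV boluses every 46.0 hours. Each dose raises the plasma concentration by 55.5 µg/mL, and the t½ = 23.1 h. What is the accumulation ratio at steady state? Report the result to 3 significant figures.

1.34

k = ln 2 / 23.1 = 0.03001 h⁻¹
Fraction remaining after one interval: e^(−kτ) = e^(−0.03001 × 46.0) = 0.2515
R = 1 / (1 − 0.2515) = 1 / 0.7485 ≈ 1.34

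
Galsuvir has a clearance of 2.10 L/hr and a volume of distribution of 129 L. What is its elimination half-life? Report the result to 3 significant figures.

k = CL / V = 2.10 / 129 = 0.01628 hr⁻¹
t½ = ln 2 / k = ln 2 / 0.01628 ≈ 42.6 hours

42.6 hours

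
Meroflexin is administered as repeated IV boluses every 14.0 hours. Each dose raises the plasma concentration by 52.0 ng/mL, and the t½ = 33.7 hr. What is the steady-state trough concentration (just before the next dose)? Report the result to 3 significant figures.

k = ln 2 / 33.7 = 0.02057 hr⁻¹
Fraction remaining after one interval: e^(−kτ) = e^(−0.02057 × 14.0) = 0.7498
R = 1 / (1 − 0.7498) = 3.997
Css,max = 52.0 × 3.997 = 207.8 ng/mL
Css,min = Css,max × e^(−kτ) = 207.8 × 0.7498 ≈ 156 ng/mL

156 ng/mL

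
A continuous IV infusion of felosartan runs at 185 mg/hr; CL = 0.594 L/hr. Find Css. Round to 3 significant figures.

Css = infusion rate / CL = 185 / 0.594 ≈ 311 µg/mL

311 µg/mL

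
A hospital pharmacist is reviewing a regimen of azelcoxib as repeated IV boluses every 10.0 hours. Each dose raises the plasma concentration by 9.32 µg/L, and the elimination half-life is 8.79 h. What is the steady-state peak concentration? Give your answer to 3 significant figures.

17.1 µg/L

k = ln 2 / 8.79 = 0.07886 h⁻¹
Fraction remaining after one interval: e^(−kτ) = e^(−0.07886 × 10.0) = 0.4545
R = 1 / (1 − 0.4545) = 1.833
Css,max = 9.32 × 1.833 ≈ 17.1 µg/L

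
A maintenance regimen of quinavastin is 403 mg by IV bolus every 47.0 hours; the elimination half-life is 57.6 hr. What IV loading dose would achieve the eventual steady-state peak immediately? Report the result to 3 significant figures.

k = ln 2 / 57.6 = 0.01203 hr⁻¹
Accumulation ratio R = 1 / (1 − e^(−kτ)) = 1 / (1 − e^(−0.01203×47.0)) = 1 / (1 − 0.5680) = 2.315
Loading dose = maintenance dose × R = 403 × 2.315 ≈ 933 mg

933 mg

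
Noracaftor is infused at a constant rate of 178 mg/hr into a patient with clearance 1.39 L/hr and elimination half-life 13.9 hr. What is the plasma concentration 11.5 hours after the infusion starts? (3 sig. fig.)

55.9 µg/mL

Css = rate / CL = 178 / 1.39 = 128.1 µg/mL
k = ln 2 / 13.9 = 0.04987 hr⁻¹
C(t) = Css (1 − e^(−kt)) = 128.1 × (1 − e^(−0.5735)) = 128.1 × 0.4364 ≈ 55.9 µg/mL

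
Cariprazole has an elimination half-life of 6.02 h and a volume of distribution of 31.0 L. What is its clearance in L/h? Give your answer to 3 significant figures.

k = ln 2 / t½ = ln 2 / 6.02 = 0.1151 h⁻¹
CL = k · V = 0.1151 × 31.0 ≈ 3.57 L/h

3.57 L/h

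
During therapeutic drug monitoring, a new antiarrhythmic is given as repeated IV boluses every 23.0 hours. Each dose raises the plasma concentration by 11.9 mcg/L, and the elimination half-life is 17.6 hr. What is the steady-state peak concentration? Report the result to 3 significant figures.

20.0 mcg/L

k = ln 2 / 17.6 = 0.03938 hr⁻¹
Fraction remaining after one interval: e^(−kτ) = e^(−0.03938 × 23.0) = 0.4042
R = 1 / (1 − 0.4042) = 1.678
Css,max = 11.9 × 1.678 ≈ 20.0 mcg/L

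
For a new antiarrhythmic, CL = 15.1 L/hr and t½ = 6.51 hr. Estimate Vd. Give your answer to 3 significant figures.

k = ln 2 / t½ = ln 2 / 6.51 = 0.1065 hr⁻¹
V = CL / k = 15.1 / 0.1065 ≈ 142 L

142 L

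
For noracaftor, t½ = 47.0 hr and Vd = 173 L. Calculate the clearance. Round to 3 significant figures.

2.55 L/hr

k = ln 2 / t½ = ln 2 / 47.0 = 0.01475 hr⁻¹
CL = k · V = 0.01475 × 173 ≈ 2.55 L/hr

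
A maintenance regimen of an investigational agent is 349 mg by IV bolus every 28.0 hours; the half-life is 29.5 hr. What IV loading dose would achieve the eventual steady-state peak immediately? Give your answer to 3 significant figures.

724 mg

k = ln 2 / 29.5 = 0.02350 hr⁻¹
Accumulation ratio R = 1 / (1 − e^(−kτ)) = 1 / (1 − e^(−0.02350×28.0)) = 1 / (1 − 0.5179) = 2.074
Loading dose = maintenance dose × R = 349 × 2.074 ≈ 724 mg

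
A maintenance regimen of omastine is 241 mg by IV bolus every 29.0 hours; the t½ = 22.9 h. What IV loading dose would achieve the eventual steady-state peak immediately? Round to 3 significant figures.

k = ln 2 / 22.9 = 0.03027 h⁻¹
Accumulation ratio R = 1 / (1 − e^(−kτ)) = 1 / (1 − e^(−0.03027×29.0)) = 1 / (1 − 0.4157) = 1.711
Loading dose = maintenance dose × R = 241 × 1.711 ≈ 412 mg

412 mg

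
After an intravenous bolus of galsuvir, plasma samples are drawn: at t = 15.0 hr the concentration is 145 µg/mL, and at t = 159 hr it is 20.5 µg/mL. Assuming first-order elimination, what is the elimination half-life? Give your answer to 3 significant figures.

51.0 hours

k = ln(C₁/C₂) / (t₂ − t₁) = ln(145/20.5) / (159 − 15.0)
  = 1.956 / 144.0 = 0.01359 hr⁻¹
t½ = ln 2 / k = ln 2 / 0.01359 ≈ 51.0 hours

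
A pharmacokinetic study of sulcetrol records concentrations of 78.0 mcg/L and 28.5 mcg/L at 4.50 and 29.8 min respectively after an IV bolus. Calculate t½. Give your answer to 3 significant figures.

17.4 minutes

k = ln(C₁/C₂) / (t₂ − t₁) = ln(78.0/28.5) / (29.8 − 4.50)
  = 1.007 / 25.30 = 0.03979 min⁻¹
t½ = ln 2 / k = ln 2 / 0.03979 ≈ 17.4 minutes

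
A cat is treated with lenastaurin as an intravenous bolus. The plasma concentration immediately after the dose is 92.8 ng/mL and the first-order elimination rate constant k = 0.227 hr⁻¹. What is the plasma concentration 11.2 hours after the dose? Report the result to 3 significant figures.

C(t) = C₀ e^(−kt) = 92.8 × e^(−0.2270 × 11.2) = 92.8 × e^(−2.542) = 92.8 × 0.07868 ≈ 7.30 ng/mL

7.30 ng/mL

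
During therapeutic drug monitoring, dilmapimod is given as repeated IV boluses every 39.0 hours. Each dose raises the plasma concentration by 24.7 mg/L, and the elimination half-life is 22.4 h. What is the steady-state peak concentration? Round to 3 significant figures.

k = ln 2 / 22.4 = 0.03094 h⁻¹
Fraction remaining after one interval: e^(−kτ) = e^(−0.03094 × 39.0) = 0.2991
R = 1 / (1 − 0.2991) = 1.427
Css,max = 24.7 × 1.427 ≈ 35.2 mg/L

35.2 mg/L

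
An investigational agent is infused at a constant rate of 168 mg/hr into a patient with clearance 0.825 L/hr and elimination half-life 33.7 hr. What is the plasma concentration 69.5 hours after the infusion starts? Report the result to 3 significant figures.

155 µg/mL

Css = rate / CL = 168 / 0.825 = 203.6 µg/mL
k = ln 2 / 33.7 = 0.02057 hr⁻¹
C(t) = Css (1 − e^(−kt)) = 203.6 × (1 − e^(−1.429)) = 203.6 × 0.7606 ≈ 155 µg/mL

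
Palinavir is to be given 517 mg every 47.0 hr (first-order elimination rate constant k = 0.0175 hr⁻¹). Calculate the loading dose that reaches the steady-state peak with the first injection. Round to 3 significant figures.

922 mg

Accumulation ratio R = 1 / (1 − e^(−kτ)) = 1 / (1 − e^(−0.01750×47.0)) = 1 / (1 − 0.4393) = 1.784
Loading dose = maintenance dose × R = 517 × 1.784 ≈ 922 mg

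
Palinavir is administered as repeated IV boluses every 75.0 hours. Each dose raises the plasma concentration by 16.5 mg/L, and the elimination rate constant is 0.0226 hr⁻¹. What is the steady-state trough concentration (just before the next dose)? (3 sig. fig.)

Fraction remaining after one interval: e^(−kτ) = e^(−0.02260 × 75.0) = 0.1836
R = 1 / (1 − 0.1836) = 1.225
Css,max = 16.5 × 1.225 = 20.21 mg/L
Css,min = Css,max × e^(−kτ) = 20.21 × 0.1836 ≈ 3.71 mg/L

3.71 mg/L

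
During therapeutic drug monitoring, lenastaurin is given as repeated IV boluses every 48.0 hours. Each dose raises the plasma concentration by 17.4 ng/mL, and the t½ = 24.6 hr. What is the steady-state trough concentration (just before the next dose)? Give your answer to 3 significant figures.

k = ln 2 / 24.6 = 0.02818 hr⁻¹
Fraction remaining after one interval: e^(−kτ) = e^(−0.02818 × 48.0) = 0.2586
R = 1 / (1 − 0.2586) = 1.349
Css,max = 17.4 × 1.349 = 23.47 ng/mL
Css,min = Css,max × e^(−kτ) = 23.47 × 0.2586 ≈ 6.07 ng/mL

6.07 ng/mL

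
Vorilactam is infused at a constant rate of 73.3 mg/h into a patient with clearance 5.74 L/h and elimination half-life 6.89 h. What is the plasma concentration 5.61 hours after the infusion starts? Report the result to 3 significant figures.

Css = rate / CL = 73.3 / 5.74 = 12.77 µg/mL
k = ln 2 / 6.89 = 0.1006 h⁻¹
C(t) = Css (1 − e^(−kt)) = 12.77 × (1 − e^(−0.5644)) = 12.77 × 0.4313 ≈ 5.51 µg/mL

5.51 µg/mL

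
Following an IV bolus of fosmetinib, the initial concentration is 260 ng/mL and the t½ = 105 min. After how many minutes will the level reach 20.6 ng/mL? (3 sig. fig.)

k = ln 2 / 105 = 0.006601 min⁻¹
C(t) = C₀ e^(−kt)  ⇒  t = ln(C₀/C) / k
t = ln(260/20.6) / 0.006601 = 2.535 / 0.006601 ≈ 384 minutes

384 minutes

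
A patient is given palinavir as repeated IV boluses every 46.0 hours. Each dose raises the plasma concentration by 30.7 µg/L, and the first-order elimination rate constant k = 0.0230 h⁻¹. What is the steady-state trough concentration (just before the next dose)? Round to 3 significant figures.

Fraction remaining after one interval: e^(−kτ) = e^(−0.02300 × 46.0) = 0.3471
R = 1 / (1 − 0.3471) = 1.532
Css,max = 30.7 × 1.532 = 47.02 µg/L
Css,min = Css,max × e^(−kτ) = 47.02 × 0.3471 ≈ 16.3 µg/L

16.3 µg/L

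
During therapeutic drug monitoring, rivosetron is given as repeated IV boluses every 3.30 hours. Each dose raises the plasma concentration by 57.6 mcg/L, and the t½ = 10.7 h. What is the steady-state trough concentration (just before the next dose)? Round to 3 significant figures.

242 mcg/L

k = ln 2 / 10.7 = 0.06478 h⁻¹
Fraction remaining after one interval: e^(−kτ) = e^(−0.06478 × 3.30) = 0.8075
R = 1 / (1 − 0.8075) = 5.196
Css,max = 57.6 × 5.196 = 299.3 mcg/L
Css,min = Css,max × e^(−kτ) = 299.3 × 0.8075 ≈ 242 mcg/L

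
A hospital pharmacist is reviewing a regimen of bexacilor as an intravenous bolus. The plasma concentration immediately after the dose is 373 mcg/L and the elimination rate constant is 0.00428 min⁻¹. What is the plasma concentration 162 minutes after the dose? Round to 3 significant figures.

C(t) = C₀ e^(−kt) = 373 × e^(−0.004280 × 162) = 373 × e^(−0.6934) = 373 × 0.4999 ≈ 186 mcg/L

186 mcg/L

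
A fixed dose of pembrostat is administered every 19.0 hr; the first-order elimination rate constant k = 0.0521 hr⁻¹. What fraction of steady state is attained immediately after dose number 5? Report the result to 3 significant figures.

f_n = 1 − e^(−nkτ) = 1 − e^(−5 × 0.05210 × 19.0) = 1 − e^(−4.950) = 1 − 0.007087 ≈ 0.993

0.993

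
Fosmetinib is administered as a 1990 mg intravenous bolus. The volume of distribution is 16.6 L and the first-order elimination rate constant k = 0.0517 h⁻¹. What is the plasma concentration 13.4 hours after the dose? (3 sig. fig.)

C₀ = dose / V = 1990 / 16.6 = 119.9 µg/mL
C(t) = C₀ e^(−kt) = 119.9 × e^(−0.05170 × 13.4) = 119.9 × e^(−0.6928) = 119.9 × 0.5002 ≈ 60.0 µg/mL

60.0 µg/mL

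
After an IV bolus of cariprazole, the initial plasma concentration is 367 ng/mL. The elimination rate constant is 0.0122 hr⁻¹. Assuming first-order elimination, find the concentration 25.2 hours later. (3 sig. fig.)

270 ng/mL

C(t) = C₀ e^(−kt) = 367 × e^(−0.01220 × 25.2) = 367 × e^(−0.3074) = 367 × 0.7353 ≈ 270 ng/mL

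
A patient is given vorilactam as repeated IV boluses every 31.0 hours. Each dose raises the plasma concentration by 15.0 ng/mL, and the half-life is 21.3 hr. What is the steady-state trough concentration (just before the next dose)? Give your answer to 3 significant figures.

8.61 ng/mL

k = ln 2 / 21.3 = 0.03254 hr⁻¹
Fraction remaining after one interval: e^(−kτ) = e^(−0.03254 × 31.0) = 0.3647
R = 1 / (1 − 0.3647) = 1.574
Css,max = 15.0 × 1.574 = 23.61 ng/mL
Css,min = Css,max × e^(−kτ) = 23.61 × 0.3647 ≈ 8.61 ng/mL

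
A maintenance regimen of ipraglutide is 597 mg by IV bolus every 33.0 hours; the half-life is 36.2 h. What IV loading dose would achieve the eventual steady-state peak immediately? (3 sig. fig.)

k = ln 2 / 36.2 = 0.01915 h⁻¹
Accumulation ratio R = 1 / (1 − e^(−kτ)) = 1 / (1 − e^(−0.01915×33.0)) = 1 / (1 − 0.5316) = 2.135
Loading dose = maintenance dose × R = 597 × 2.135 ≈ 1270 mg

1270 mg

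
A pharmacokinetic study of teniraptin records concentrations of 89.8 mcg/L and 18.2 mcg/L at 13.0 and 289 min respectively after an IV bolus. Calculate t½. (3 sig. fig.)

k = ln(C₁/C₂) / (t₂ − t₁) = ln(89.8/18.2) / (289 − 13.0)
  = 1.596 / 276.0 = 0.005783 min⁻¹
t½ = ln 2 / k = ln 2 / 0.005783 ≈ 120 minutes

120 minutes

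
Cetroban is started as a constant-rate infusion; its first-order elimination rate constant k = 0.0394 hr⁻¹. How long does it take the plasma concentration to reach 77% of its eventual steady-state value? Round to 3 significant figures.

37.3 hours

f = 1 − e^(−kt)  ⇒  t = −ln(1 − f) / k
t = −ln(1 − 0.77) / 0.03940 = 1.470 / 0.03940 ≈ 37.3 hours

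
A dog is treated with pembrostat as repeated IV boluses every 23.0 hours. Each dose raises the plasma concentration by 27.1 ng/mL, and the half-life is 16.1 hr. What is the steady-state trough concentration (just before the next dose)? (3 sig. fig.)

k = ln 2 / 16.1 = 0.04305 hr⁻¹
Fraction remaining after one interval: e^(−kτ) = e^(−0.04305 × 23.0) = 0.3715
R = 1 / (1 − 0.3715) = 1.591
Css,max = 27.1 × 1.591 = 43.12 ng/mL
Css,min = Css,max × e^(−kτ) = 43.12 × 0.3715 ≈ 16.0 ng/mL

16.0 ng/mL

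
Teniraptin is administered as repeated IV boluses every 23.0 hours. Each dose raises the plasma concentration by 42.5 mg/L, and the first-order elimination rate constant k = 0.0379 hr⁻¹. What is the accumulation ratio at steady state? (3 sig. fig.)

1.72

Fraction remaining after one interval: e^(−kτ) = e^(−0.03790 × 23.0) = 0.4182
R = 1 / (1 − 0.4182) = 1 / 0.5818 ≈ 1.72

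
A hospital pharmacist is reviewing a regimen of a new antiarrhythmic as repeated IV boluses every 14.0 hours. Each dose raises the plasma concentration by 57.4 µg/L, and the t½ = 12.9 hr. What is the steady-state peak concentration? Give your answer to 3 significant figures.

k = ln 2 / 12.9 = 0.05373 hr⁻¹
Fraction remaining after one interval: e^(−kτ) = e^(−0.05373 × 14.0) = 0.4713
R = 1 / (1 − 0.4713) = 1.891
Css,max = 57.4 × 1.891 ≈ 109 µg/L

109 µg/L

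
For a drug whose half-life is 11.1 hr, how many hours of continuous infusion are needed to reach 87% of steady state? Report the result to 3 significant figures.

32.7 hours

k = ln 2 / 11.1 = 0.06245 hr⁻¹
f = 1 − e^(−kt)  ⇒  t = −ln(1 − f) / k
t = −ln(1 − 0.87) / 0.06245 = 2.040 / 0.06245 ≈ 32.7 hours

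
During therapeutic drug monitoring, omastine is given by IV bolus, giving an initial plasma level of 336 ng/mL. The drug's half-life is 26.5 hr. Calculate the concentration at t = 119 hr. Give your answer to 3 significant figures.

14.9 ng/mL

k = ln 2 / 26.5 = 0.02616 hr⁻¹
C(t) = C₀ e^(−kt) = 336 × e^(−0.02616 × 119) = 336 × e^(−3.113) = 336 × 0.04448 ≈ 14.9 ng/mL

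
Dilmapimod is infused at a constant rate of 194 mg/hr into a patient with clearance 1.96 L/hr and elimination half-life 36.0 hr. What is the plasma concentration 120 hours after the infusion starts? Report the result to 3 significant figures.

Css = rate / CL = 194 / 1.96 = 98.98 µg/mL
k = ln 2 / 36.0 = 0.01925 hr⁻¹
C(t) = Css (1 − e^(−kt)) = 98.98 × (1 − e^(−2.310)) = 98.98 × 0.9008 ≈ 89.2 µg/mL

89.2 µg/mL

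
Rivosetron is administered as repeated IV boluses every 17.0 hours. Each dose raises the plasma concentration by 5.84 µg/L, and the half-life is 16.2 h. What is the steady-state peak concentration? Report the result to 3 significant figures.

11.3 µg/L

k = ln 2 / 16.2 = 0.04279 h⁻¹
Fraction remaining after one interval: e^(−kτ) = e^(−0.04279 × 17.0) = 0.4832
R = 1 / (1 − 0.4832) = 1.935
Css,max = 5.84 × 1.935 ≈ 11.3 µg/L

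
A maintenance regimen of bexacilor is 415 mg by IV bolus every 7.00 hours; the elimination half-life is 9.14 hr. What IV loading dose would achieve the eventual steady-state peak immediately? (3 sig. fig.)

1010 mg

k = ln 2 / 9.14 = 0.07584 hr⁻¹
Accumulation ratio R = 1 / (1 − e^(−kτ)) = 1 / (1 − e^(−0.07584×7.00)) = 1 / (1 − 0.5881) = 2.428
Loading dose = maintenance dose × R = 415 × 2.428 ≈ 1010 mg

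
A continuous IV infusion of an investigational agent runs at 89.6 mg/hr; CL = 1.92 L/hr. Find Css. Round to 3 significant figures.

Css = infusion rate / CL = 89.6 / 1.92 ≈ 46.7 µg/mL

46.7 µg/mL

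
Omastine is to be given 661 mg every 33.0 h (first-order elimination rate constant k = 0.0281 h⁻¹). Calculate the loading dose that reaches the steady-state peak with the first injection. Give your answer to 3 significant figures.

1090 mg

Accumulation ratio R = 1 / (1 − e^(−kτ)) = 1 / (1 − e^(−0.02810×33.0)) = 1 / (1 − 0.3956) = 1.655
Loading dose = maintenance dose × R = 661 × 1.655 ≈ 1090 mg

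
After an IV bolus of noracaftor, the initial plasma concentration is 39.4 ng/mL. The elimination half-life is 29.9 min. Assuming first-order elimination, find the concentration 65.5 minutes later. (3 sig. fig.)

k = ln 2 / 29.9 = 0.02318 min⁻¹
65.5 min is 2.191 half-lives, so C = 39.4 × (1/2)^2.191 = 39.4 × 0.2191 ≈ 8.63 ng/mL

8.63 ng/mL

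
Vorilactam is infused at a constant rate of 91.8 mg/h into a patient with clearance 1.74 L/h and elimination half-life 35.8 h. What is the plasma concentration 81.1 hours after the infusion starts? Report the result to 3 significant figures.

Css = rate / CL = 91.8 / 1.74 = 52.76 µg/mL
k = ln 2 / 35.8 = 0.01936 h⁻¹
C(t) = Css (1 − e^(−kt)) = 52.76 × (1 − e^(−1.570)) = 52.76 × 0.7920 ≈ 41.8 µg/mL

41.8 µg/mL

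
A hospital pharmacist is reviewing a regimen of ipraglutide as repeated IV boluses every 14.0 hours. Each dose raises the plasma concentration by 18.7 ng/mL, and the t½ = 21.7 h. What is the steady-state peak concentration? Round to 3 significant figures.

k = ln 2 / 21.7 = 0.03194 h⁻¹
Fraction remaining after one interval: e^(−kτ) = e^(−0.03194 × 14.0) = 0.6394
R = 1 / (1 − 0.6394) = 2.773
Css,max = 18.7 × 2.773 ≈ 51.9 ng/mL

51.9 ng/mL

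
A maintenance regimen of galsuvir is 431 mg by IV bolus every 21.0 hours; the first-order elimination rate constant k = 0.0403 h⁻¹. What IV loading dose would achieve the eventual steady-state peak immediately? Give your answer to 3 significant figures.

Accumulation ratio R = 1 / (1 − e^(−kτ)) = 1 / (1 − e^(−0.04030×21.0)) = 1 / (1 − 0.4290) = 1.751
Loading dose = maintenance dose × R = 431 × 1.751 ≈ 755 mg

755 mg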